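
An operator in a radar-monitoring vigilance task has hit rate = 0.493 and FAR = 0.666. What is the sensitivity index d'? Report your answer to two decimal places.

d' = -0.45

Φ⁻¹(0.493) = -0.0175, Φ⁻¹(0.666) = 0.4289
d' = z(H) − z(FA) = -0.0175 − 0.4289 = -0.4464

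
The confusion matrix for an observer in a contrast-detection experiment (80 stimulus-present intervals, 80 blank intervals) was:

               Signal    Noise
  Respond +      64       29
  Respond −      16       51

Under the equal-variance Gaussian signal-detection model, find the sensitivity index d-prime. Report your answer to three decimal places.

d-prime = 1.193

H = 64/80 = 0.8000
FA = 29/80 = 0.3625
z(0.8000) = 0.8416, z(0.3625) = -0.3518
d' = z(H) − z(FA) = 0.8416 − (-0.3518) = 1.1934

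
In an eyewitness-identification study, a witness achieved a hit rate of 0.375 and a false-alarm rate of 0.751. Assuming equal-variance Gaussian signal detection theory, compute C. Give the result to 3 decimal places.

z(H) = z(0.375) = -0.3186
z(FA) = z(0.751) = 0.6776
c = −½·[z(H) + z(FA)] = −0.5 × (-0.3186 + 0.6776) = -0.1795
c < 0: the witness has a liberal response bias.

C = -0.180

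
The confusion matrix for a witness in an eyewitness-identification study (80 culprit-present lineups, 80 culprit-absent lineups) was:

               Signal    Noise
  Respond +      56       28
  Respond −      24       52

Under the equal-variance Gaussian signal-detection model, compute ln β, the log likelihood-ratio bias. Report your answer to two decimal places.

ln β = -0.06

H = 56/80 = 0.7000
FA = 28/80 = 0.3500
z(H) = 0.524
z(FA) = -0.385
ln β = −½·[z(H)² − z(FA)²] = −0.5 × (0.275 − 0.148) = -0.0635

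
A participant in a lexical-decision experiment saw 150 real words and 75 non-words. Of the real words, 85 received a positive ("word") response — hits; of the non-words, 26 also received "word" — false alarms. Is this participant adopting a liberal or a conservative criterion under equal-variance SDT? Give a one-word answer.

conservative

z(H) = 0.168, z(FA) = -0.394
c = −½·(z(H) + z(FA)) = 0.113
c > 0 → conservative criterion (biased toward responding “no”).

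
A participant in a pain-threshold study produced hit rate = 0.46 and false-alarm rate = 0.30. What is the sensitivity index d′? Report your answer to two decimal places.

z(H) = z(0.46) = -0.1004
z(FA) = z(0.30) = -0.5244
d' = z(H) − z(FA) = -0.1004 − (-0.5244) = 0.4240

d′ = 0.42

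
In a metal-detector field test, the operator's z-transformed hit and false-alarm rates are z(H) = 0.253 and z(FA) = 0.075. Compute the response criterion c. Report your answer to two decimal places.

c = -0.16

c = −½·[z(H) + z(FA)] = −½·(0.253 + 0.075) = -0.164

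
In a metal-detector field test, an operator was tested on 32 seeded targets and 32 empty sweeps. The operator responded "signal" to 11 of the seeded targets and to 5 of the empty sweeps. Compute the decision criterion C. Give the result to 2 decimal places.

H = 11/32 = 0.3438
FA = 5/32 = 0.1562
z(0.3438) = -0.4021, z(0.1562) = -1.0102
c = −½·[z(H) + z(FA)] = −0.5 × (-0.4021 + (-1.0102)) = 0.70615

C = 0.71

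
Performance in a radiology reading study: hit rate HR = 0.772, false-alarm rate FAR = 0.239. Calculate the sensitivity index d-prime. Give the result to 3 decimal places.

d-prime = 1.455

z(0.772) = 0.7454, z(0.239) = -0.7095
d' = z(H) − z(FA) = 0.7454 − (-0.7095) = 1.4549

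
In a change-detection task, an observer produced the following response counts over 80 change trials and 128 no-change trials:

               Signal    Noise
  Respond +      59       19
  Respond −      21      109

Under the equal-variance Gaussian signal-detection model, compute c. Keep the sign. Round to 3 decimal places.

H = 59/80 = 0.7375
FA = 19/128 = 0.1484
Φ⁻¹(0.7375) = 0.6357, Φ⁻¹(0.1484) = -1.0433
c = −½·[z(H) + z(FA)] = −0.5 × (0.6357 + (-1.0433)) = 0.2038
c > 0: the observer has a conservative response bias.

c = 0.204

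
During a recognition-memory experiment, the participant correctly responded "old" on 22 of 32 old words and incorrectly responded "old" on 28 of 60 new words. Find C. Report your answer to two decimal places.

H = 22/32 = 0.6875
FA = 28/60 = 0.4667
Φ⁻¹(0.6875) = 0.4888, Φ⁻¹(0.4667) = -0.0836
c = −½·[z(H) + z(FA)] = −0.5 × (0.4888 + (-0.0836)) = -0.2026

C = -0.20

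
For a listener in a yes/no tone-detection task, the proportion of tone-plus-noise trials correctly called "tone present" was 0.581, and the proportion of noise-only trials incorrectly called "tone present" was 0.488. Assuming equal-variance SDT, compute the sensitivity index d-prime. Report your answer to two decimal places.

d-prime = 0.23

Φ⁻¹(H) = Φ⁻¹(0.581) = 0.2045
Φ⁻¹(FA) = Φ⁻¹(0.488) = -0.0301
d' = z(H) − z(FA) = 0.2045 − (-0.0301) = 0.2346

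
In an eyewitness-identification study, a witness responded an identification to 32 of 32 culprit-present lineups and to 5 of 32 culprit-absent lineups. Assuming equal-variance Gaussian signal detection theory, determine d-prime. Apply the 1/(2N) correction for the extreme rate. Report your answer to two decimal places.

The hit rate is 32/32 = 1, so apply the 1/(2N) correction: H → 1 − 1/(2·32) = 0.98438.
z(H) = z(0.98438) = 2.154
z(FA) = z(0.15625) = -1.010
d' = 2.154 − (-1.010) = 3.164

d-prime = 3.16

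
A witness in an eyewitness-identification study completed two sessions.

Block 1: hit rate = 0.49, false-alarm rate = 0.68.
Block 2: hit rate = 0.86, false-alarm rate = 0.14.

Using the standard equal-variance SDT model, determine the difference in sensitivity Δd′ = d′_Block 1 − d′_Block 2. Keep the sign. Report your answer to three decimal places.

Δd′ = -2.653

Block 1: z(0.49) = -0.0251, z(0.68) = 0.4677, d' = -0.4928
Block 2: z(0.86) = 1.0803, z(0.14) = -1.0803, d' = 2.1606
Δd' = d'_Block 1 − d'_Block 2 = -0.4928 − 2.1606 = -2.6534
Block 2 has the higher sensitivity.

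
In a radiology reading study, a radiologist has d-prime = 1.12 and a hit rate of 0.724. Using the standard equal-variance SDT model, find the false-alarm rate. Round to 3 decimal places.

false-alarm rate = 0.300

z(hit rate) = z(0.724) = 0.5948
z(FA) = z(H) − d' = 0.5948 − 1.12 = -0.5252
false-alarm rate = Φ(-0.5252) = 0.2997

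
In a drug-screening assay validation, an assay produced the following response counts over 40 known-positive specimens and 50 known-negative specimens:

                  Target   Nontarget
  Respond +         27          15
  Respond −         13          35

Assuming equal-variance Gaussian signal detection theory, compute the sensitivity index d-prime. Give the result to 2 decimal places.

H = 27/40 = 0.6750
FA = 15/50 = 0.3000
z(H) = z(0.6750) = 0.4538
z(FA) = z(0.3000) = -0.5244
d' = z(H) − z(FA) = 0.4538 − (-0.5244) = 0.9782

d-prime = 0.98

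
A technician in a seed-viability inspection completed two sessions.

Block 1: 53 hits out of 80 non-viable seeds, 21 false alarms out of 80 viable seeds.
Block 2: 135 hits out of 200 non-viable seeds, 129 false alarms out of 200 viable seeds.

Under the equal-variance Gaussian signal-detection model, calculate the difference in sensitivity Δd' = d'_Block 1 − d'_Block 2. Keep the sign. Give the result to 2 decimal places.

Δd' = 0.97

Block 1: z(0.6625) = 0.419, z(0.2625) = -0.636, d' = 1.055
Block 2: z(0.6750) = 0.454, z(0.6450) = 0.372, d' = 0.082
Δd' = d'_Block 1 − d'_Block 2 = 1.055 − 0.082 = 0.973
Block 1 has the higher sensitivity.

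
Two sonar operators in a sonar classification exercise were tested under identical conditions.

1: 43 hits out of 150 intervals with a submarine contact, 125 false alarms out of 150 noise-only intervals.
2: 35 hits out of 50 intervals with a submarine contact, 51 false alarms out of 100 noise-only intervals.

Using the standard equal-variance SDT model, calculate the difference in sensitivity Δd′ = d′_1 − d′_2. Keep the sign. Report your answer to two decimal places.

Δd′ = -2.03

1: z(0.2867) = -0.563, z(0.8333) = 0.967, d' = -1.530
2: z(0.7000) = 0.524, z(0.5100) = 0.025, d' = 0.499
Δd' = d'_1 − d'_2 = -1.530 − 0.499 = -2.029
2 has the higher sensitivity.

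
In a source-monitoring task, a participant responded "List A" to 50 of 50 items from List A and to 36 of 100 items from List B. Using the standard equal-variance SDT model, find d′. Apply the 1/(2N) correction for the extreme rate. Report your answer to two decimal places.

The hit rate is 50/50 = 1, so apply the 1/(2N) correction: H → 1 − 1/(2·50) = 0.99000.
z(H) = z(0.99000) = 2.326
z(FA) = z(0.36000) = -0.358
d' = 2.326 − (-0.358) = 2.684

d′ = 2.68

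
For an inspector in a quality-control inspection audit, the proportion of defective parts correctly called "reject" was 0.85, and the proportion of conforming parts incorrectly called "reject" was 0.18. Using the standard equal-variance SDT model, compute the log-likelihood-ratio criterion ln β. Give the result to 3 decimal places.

z(H) = z(0.85) = 1.0364
z(FA) = z(0.18) = -0.9154
ln β = −½·[z(H)² − z(FA)²] = −0.5 × (1.0741 − 0.8380) = -0.11805

ln β = -0.118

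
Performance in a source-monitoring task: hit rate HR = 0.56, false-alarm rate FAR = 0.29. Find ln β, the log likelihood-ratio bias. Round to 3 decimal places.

z(0.56) = 0.1510, z(0.29) = -0.5534
ln β = −½·[z(H)² − z(FA)²] = −0.5 × (0.0228 − 0.3063) = 0.14175

ln β = 0.142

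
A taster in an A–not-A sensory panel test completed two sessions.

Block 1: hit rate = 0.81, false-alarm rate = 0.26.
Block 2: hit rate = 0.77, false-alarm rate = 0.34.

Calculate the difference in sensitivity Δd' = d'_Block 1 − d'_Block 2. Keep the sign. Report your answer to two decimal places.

Δd' = 0.37

Block 1: z(0.81) = 0.878, z(0.26) = -0.643, d' = 1.521
Block 2: z(0.77) = 0.739, z(0.34) = -0.412, d' = 1.151
Δd' = d'_Block 1 − d'_Block 2 = 1.521 − 1.151 = 0.370
Block 1 has the higher sensitivity.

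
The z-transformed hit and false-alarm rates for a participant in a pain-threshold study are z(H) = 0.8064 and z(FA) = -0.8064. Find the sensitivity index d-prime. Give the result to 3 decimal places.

d' = z(H) − z(FA) = 0.8064 − (-0.8064) = 1.6128

d-prime = 1.613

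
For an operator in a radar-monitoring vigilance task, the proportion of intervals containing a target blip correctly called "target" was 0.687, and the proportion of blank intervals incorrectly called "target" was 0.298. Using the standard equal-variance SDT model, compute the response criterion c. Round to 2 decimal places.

c = 0.02

Φ⁻¹(H) = Φ⁻¹(0.687) = 0.487
Φ⁻¹(FA) = Φ⁻¹(0.298) = -0.530
c = −½·[z(H) + z(FA)] = −0.5 × (0.487 + (-0.530)) = 0.0215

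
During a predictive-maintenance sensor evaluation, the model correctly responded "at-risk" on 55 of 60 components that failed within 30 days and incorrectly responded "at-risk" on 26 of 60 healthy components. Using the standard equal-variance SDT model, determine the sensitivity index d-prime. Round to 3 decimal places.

d-prime = 1.551

H = 55/60 = 0.9167
FA = 26/60 = 0.4333
Φ⁻¹(0.9167) = 1.3832, Φ⁻¹(0.4333) = -0.1680
d' = z(H) − z(FA) = 1.3832 − (-0.1680) = 1.5512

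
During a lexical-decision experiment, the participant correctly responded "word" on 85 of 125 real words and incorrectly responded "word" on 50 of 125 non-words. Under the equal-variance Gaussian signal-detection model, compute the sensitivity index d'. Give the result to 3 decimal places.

d' = 0.721

H = 85/125 = 0.6800
FA = 50/125 = 0.4000
z(0.6800) = 0.4677, z(0.4000) = -0.2533
d' = z(H) − z(FA) = 0.4677 − (-0.2533) = 0.7210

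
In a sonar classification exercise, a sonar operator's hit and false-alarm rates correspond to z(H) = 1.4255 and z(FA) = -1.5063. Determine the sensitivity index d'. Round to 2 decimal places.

d' = 2.93

d' = z(H) − z(FA) = 1.4255 − (-1.5063) = 2.9318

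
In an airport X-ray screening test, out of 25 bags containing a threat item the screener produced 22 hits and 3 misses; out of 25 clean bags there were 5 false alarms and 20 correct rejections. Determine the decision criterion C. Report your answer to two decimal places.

H = 22/25 = 0.8800
FA = 5/25 = 0.2000
z(H) = z(0.8800) = 1.1750
z(FA) = z(0.2000) = -0.8416
c = −½·[z(H) + z(FA)] = −0.5 × (1.1750 + (-0.8416)) = -0.1667

C = -0.17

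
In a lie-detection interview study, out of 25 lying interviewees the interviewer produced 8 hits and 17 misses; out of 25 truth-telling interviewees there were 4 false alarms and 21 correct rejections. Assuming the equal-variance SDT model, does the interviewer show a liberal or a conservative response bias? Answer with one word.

conservative

z(H) = -0.468, z(FA) = -0.994
c = −½·(z(H) + z(FA)) = 0.731
c > 0 → conservative criterion (biased toward responding “no”).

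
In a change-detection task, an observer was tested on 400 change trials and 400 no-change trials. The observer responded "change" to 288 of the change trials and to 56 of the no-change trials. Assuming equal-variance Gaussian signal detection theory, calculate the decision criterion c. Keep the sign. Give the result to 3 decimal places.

c = 0.249

H = 288/400 = 0.7200
FA = 56/400 = 0.1400
z(H) = z(0.7200) = 0.5828
z(FA) = z(0.1400) = -1.0803
c = −½·[z(H) + z(FA)] = −0.5 × (0.5828 + (-1.0803)) = 0.24875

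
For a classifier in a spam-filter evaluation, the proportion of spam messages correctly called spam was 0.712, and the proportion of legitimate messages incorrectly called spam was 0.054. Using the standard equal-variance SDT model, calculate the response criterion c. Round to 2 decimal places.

Φ⁻¹(H) = 0.559
Φ⁻¹(FA) = -1.607
c = −½·[z(H) + z(FA)] = −0.5 × (0.559 + (-1.607)) = 0.524

c = 0.52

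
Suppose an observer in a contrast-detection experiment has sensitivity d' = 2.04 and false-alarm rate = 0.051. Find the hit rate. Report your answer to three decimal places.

z(false-alarm rate) = z(0.051) = -1.6352
z(H) = z(FA) + d' = -1.6352 + 2.04 = 0.4048
hit rate = Φ(0.4048) = 0.6572

hit rate = 0.657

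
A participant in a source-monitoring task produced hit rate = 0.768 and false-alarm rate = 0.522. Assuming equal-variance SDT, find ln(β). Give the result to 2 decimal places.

ln β = -0.27

Φ⁻¹(H) = Φ⁻¹(0.768) = 0.732
Φ⁻¹(FA) = Φ⁻¹(0.522) = 0.055
ln β = −½·[z(H)² − z(FA)²] = −0.5 × (0.536 − 0.003) = -0.2665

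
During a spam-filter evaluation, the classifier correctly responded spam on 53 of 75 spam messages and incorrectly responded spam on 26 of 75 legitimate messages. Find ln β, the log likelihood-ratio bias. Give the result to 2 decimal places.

H = 53/75 = 0.7067
FA = 26/75 = 0.3467
z(H) = z(0.7067) = 0.544
z(FA) = z(0.3467) = -0.394
ln β = −½·[z(H)² − z(FA)²] = −0.5 × (0.296 − 0.155) = -0.0705

ln β = -0.07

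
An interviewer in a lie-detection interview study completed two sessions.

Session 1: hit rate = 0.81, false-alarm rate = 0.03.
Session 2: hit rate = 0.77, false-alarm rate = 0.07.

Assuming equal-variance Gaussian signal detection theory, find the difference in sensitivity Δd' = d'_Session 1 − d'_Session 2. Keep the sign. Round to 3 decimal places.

Session 1: z(0.81) = 0.8779, z(0.03) = -1.8808, d' = 2.7587
Session 2: z(0.77) = 0.7388, z(0.07) = -1.4758, d' = 2.2146
Δd' = d'_Session 1 − d'_Session 2 = 2.7587 − 2.2146 = 0.5441
Session 1 has the higher sensitivity.

Δd' = 0.544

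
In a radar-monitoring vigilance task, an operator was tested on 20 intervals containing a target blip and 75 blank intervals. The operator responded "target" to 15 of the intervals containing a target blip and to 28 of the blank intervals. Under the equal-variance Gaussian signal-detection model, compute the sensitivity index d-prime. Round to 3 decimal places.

H = 15/20 = 0.7500
FA = 28/75 = 0.3733
z(H) = 0.6745
z(FA) = -0.3231
d' = z(H) − z(FA) = 0.6745 − (-0.3231) = 0.9976

d-prime = 0.998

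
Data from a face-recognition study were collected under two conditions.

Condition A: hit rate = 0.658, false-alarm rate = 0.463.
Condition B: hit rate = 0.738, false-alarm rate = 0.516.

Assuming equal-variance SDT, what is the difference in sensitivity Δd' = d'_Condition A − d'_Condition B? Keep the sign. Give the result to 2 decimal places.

Condition A: z(0.658) = 0.407, z(0.463) = -0.093, d' = 0.500
Condition B: z(0.738) = 0.637, z(0.516) = 0.040, d' = 0.597
Δd' = d'_Condition A − d'_Condition B = 0.500 − 0.597 = -0.097
Condition B has the higher sensitivity.

Δd' = -0.10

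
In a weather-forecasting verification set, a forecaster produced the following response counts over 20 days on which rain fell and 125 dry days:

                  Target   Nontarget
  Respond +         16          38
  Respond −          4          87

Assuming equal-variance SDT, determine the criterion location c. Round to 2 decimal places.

H = 16/20 = 0.8000
FA = 38/125 = 0.3040
Φ⁻¹(0.8000) = 0.8416, Φ⁻¹(0.3040) = -0.5129
c = −½·[z(H) + z(FA)] = −0.5 × (0.8416 + (-0.5129)) = -0.16435
c < 0: the forecaster has a liberal response bias.

c = -0.16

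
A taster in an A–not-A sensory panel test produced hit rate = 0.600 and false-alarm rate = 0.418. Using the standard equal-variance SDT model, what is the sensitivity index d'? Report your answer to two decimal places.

d' = 0.46

z(H) = z(0.600) = 0.253
z(FA) = z(0.418) = -0.207
d' = z(H) − z(FA) = 0.253 − (-0.207) = 0.460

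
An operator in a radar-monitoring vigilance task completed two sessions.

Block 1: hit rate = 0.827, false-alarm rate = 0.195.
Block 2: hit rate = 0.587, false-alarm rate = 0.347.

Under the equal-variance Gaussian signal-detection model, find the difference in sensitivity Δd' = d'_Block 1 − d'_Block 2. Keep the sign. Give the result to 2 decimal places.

Δd' = 1.19

Block 1: z(0.827) = 0.942, z(0.195) = -0.860, d' = 1.802
Block 2: z(0.587) = 0.220, z(0.347) = -0.393, d' = 0.613
Δd' = d'_Block 1 − d'_Block 2 = 1.802 − 0.613 = 1.189
Block 1 has the higher sensitivity.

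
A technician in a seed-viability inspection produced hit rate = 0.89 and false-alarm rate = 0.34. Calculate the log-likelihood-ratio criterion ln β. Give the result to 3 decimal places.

z(H) = 1.2265
z(FA) = -0.4125
ln β = −½·[z(H)² − z(FA)²] = −0.5 × (1.5043 − 0.1702) = -0.66705

ln β = -0.667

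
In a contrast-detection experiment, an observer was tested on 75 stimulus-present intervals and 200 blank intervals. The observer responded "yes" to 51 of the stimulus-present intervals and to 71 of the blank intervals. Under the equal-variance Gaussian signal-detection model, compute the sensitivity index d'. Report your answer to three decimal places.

H = 51/75 = 0.6800
FA = 71/200 = 0.3550
Φ⁻¹(0.6800) = 0.4677, Φ⁻¹(0.3550) = -0.3719
d' = z(H) − z(FA) = 0.4677 − (-0.3719) = 0.8396

d' = 0.840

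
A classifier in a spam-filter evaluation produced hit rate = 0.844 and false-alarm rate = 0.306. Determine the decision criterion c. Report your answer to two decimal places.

c = -0.25

Φ⁻¹(H) = Φ⁻¹(0.844) = 1.011
Φ⁻¹(FA) = Φ⁻¹(0.306) = -0.507
c = −½·[z(H) + z(FA)] = −0.5 × (1.011 + (-0.507)) = -0.252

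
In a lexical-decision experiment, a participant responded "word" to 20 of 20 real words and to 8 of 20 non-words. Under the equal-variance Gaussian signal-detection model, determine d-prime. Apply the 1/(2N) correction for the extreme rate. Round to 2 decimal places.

The hit rate is 20/20 = 1, so apply the 1/(2N) correction: H → 1 − 1/(2·20) = 0.97500.
z(H) = z(0.97500) = 1.960
z(FA) = z(0.40000) = -0.253
d' = 1.960 − (-0.253) = 2.213

d-prime = 2.21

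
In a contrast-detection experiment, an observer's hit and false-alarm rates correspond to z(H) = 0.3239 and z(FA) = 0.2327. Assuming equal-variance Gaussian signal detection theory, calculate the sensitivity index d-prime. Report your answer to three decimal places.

d' = z(H) − z(FA) = 0.3239 − 0.2327 = 0.0912

d-prime = 0.091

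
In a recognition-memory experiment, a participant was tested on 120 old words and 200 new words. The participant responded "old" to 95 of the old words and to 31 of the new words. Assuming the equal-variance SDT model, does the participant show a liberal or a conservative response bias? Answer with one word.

z(H) = 0.812, z(FA) = -1.015
c = −½·(z(H) + z(FA)) = 0.1015
c > 0 → conservative criterion (biased toward responding “no”).

conservative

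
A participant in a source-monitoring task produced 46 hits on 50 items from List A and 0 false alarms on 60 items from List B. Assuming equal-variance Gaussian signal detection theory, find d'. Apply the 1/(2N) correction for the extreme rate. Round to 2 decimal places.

d' = 3.80

The false-alarm rate is 0/60 = 0, so apply the 1/(2N) correction: FA → 1/(2·60) = 0.00833.
z(H) = z(0.92000) = 1.405
z(FA) = z(0.00833) = -2.394
d' = 1.405 − (-2.394) = 3.799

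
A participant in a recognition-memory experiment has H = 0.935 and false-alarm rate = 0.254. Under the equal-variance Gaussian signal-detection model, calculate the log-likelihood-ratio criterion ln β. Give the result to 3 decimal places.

ln β = -0.927

z(H) = 1.5141
z(FA) = -0.6620
ln β = −½·[z(H)² − z(FA)²] = −0.5 × (2.2925 − 0.4382) = -0.92715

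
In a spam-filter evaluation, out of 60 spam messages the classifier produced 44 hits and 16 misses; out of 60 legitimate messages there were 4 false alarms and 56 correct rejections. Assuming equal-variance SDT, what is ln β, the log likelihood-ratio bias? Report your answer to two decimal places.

H = 44/60 = 0.7333
FA = 4/60 = 0.0667
z(H) = z(0.7333) = 0.623
z(FA) = z(0.0667) = -1.501
ln β = −½·[z(H)² − z(FA)²] = −0.5 × (0.388 − 2.253) = 0.9325

ln β = 0.93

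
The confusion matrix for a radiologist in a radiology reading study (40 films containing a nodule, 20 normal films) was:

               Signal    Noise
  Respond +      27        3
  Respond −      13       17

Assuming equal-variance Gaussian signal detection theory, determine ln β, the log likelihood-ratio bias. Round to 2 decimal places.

ln β = 0.43

H = 27/40 = 0.6750
FA = 3/20 = 0.1500
z(H) = z(0.6750) = 0.454
z(FA) = z(0.1500) = -1.036
ln β = −½·[z(H)² − z(FA)²] = −0.5 × (0.206 − 1.073) = 0.4335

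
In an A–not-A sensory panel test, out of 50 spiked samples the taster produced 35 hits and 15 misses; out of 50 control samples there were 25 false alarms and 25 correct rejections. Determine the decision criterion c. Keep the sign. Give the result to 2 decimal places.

c = -0.26

H = 35/50 = 0.7000
FA = 25/50 = 0.5000
z(H) = z(0.7000) = 0.524
z(FA) = z(0.5000) = 0.000
c = −½·[z(H) + z(FA)] = −0.5 × (0.524 + 0.000) = -0.262
c < 0: the taster has a liberal response bias.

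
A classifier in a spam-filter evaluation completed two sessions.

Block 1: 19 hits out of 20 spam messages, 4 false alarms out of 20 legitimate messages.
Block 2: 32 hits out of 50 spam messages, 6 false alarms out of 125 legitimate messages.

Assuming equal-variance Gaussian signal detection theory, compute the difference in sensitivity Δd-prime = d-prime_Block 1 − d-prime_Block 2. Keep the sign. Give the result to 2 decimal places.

Δd-prime = 0.46

Block 1: z(0.9500) = 1.645, z(0.2000) = -0.842, d' = 2.487
Block 2: z(0.6400) = 0.358, z(0.0480) = -1.665, d' = 2.023
Δd' = d'_Block 1 − d'_Block 2 = 2.487 − 2.023 = 0.464
Block 1 has the higher sensitivity.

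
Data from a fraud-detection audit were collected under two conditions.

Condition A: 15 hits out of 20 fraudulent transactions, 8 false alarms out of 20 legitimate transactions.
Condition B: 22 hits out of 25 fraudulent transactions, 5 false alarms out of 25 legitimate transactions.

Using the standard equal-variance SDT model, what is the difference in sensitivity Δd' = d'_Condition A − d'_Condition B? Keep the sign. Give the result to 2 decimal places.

Condition A: z(0.7500) = 0.674, z(0.4000) = -0.253, d' = 0.927
Condition B: z(0.8800) = 1.175, z(0.2000) = -0.842, d' = 2.017
Δd' = d'_Condition A − d'_Condition B = 0.927 − 2.017 = -1.090
Condition B has the higher sensitivity.

Δd' = -1.09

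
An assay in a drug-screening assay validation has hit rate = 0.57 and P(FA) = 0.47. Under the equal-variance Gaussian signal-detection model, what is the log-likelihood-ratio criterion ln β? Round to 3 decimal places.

Φ⁻¹(H) = Φ⁻¹(0.57) = 0.1764
Φ⁻¹(FA) = Φ⁻¹(0.47) = -0.0753
ln β = −½·[z(H)² − z(FA)²] = −0.5 × (0.0311 − 0.0057) = -0.0127

ln β = -0.013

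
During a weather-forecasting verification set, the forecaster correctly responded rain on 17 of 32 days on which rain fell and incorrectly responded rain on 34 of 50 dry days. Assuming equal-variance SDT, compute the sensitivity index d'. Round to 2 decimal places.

H = 17/32 = 0.5312
FA = 34/50 = 0.6800
z(0.5312) = 0.078, z(0.6800) = 0.468
d' = z(H) − z(FA) = 0.078 − 0.468 = -0.390

d' = -0.39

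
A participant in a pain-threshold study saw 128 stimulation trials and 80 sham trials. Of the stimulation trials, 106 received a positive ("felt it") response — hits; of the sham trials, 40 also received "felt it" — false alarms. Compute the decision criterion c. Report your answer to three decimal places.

H = 106/128 = 0.8281
FA = 40/80 = 0.5000
z(H) = z(0.8281) = 0.9467
z(FA) = z(0.5000) = 0.0000
c = −½·[z(H) + z(FA)] = −0.5 × (0.9467 + 0.0000) = -0.47335
c < 0: the participant has a liberal response bias.

c = -0.473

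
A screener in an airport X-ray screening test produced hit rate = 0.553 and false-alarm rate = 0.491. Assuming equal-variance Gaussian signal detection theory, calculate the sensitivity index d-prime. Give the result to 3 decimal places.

d-prime = 0.156

Φ⁻¹(0.553) = 0.1332, Φ⁻¹(0.491) = -0.0226
d' = z(H) − z(FA) = 0.1332 − (-0.0226) = 0.1558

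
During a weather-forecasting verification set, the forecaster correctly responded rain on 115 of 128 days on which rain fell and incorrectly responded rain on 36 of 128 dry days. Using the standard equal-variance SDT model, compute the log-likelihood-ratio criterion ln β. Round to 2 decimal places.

H = 115/128 = 0.8984
FA = 36/128 = 0.2812
z(H) = z(0.8984) = 1.272
z(FA) = z(0.2812) = -0.579
ln β = −½·[z(H)² − z(FA)²] = −0.5 × (1.618 − 0.335) = -0.6415

ln β = -0.64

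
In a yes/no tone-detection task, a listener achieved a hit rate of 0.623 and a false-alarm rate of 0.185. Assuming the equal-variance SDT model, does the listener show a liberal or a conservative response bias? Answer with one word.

z(H) = 0.313, z(FA) = -0.896
c = −½·(z(H) + z(FA)) = 0.2915
c > 0 → conservative criterion (biased toward responding “no”).

conservative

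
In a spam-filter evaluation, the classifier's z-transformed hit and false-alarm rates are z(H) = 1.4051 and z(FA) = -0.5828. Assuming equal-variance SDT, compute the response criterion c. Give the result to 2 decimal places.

c = -0.41

c = −½·[z(H) + z(FA)] = −½·(1.4051 + (-0.5828)) = -0.41115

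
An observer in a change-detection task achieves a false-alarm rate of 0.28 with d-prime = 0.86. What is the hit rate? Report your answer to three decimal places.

hit rate = 0.609

z(false-alarm rate) = z(0.28) = -0.5828
z(H) = z(FA) + d' = -0.5828 + 0.86 = 0.2772
hit rate = Φ(0.2772) = 0.6092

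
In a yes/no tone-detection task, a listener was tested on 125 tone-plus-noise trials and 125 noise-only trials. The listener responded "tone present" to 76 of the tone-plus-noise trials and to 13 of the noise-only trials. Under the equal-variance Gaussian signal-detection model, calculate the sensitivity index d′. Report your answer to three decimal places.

d′ = 1.533

H = 76/125 = 0.6080
FA = 13/125 = 0.1040
z(H) = 0.2741
z(FA) = -1.2591
d' = z(H) − z(FA) = 0.2741 − (-1.2591) = 1.5332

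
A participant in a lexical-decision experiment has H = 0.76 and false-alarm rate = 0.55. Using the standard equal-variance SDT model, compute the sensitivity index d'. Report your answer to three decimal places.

d' = 0.581

Φ⁻¹(H) = Φ⁻¹(0.76) = 0.7063
Φ⁻¹(FA) = Φ⁻¹(0.55) = 0.1257
d' = z(H) − z(FA) = 0.7063 − 0.1257 = 0.5806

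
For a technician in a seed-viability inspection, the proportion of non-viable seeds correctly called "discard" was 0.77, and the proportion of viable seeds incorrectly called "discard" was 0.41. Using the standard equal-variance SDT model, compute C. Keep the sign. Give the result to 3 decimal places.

z(H) = z(0.77) = 0.7388
z(FA) = z(0.41) = -0.2275
c = −½·[z(H) + z(FA)] = −0.5 × (0.7388 + (-0.2275)) = -0.25565

C = -0.256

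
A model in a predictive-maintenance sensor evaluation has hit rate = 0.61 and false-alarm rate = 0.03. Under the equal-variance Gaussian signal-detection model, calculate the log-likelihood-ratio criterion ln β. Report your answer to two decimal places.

z(H) = 0.279
z(FA) = -1.881
ln β = −½·[z(H)² − z(FA)²] = −0.5 × (0.078 − 3.538) = 1.730

ln β = 1.73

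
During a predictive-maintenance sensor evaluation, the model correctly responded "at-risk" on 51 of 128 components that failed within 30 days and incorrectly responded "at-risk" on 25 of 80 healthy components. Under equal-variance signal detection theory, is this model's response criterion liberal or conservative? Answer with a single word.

z(H) = -0.257, z(FA) = -0.489
c = −½·(z(H) + z(FA)) = 0.373
c > 0 → conservative criterion (biased toward responding “no”).

conservative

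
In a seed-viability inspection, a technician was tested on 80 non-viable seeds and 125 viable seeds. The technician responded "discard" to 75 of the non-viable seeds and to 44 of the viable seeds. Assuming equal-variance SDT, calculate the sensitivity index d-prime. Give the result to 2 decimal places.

H = 75/80 = 0.9375
FA = 44/125 = 0.3520
z(0.9375) = 1.5341, z(0.3520) = -0.3799
d' = z(H) − z(FA) = 1.5341 − (-0.3799) = 1.9140

d-prime = 1.91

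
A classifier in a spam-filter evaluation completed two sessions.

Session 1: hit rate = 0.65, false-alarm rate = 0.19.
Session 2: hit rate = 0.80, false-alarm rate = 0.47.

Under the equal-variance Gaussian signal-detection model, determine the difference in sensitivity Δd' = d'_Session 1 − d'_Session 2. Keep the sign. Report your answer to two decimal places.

Δd' = 0.35

Session 1: z(0.65) = 0.385, z(0.19) = -0.878, d' = 1.263
Session 2: z(0.80) = 0.842, z(0.47) = -0.075, d' = 0.917
Δd' = d'_Session 1 − d'_Session 2 = 1.263 − 0.917 = 0.346
Session 1 has the higher sensitivity.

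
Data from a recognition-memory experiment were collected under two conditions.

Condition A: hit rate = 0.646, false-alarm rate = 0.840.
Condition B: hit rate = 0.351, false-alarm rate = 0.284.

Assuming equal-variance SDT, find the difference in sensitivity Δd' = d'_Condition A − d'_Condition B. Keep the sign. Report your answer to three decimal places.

Δd' = -0.808

Condition A: z(0.646) = 0.3745, z(0.840) = 0.9945, d' = -0.6200
Condition B: z(0.351) = -0.3826, z(0.284) = -0.5710, d' = 0.1884
Δd' = d'_Condition A − d'_Condition B = -0.6200 − 0.1884 = -0.8084
Condition B has the higher sensitivity.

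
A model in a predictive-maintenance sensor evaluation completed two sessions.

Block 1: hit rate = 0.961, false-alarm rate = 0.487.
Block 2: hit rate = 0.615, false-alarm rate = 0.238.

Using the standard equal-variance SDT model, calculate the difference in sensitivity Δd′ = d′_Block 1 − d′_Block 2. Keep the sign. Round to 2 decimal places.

Δd′ = 0.79

Block 1: z(0.961) = 1.762, z(0.487) = -0.033, d' = 1.795
Block 2: z(0.615) = 0.292, z(0.238) = -0.713, d' = 1.005
Δd' = d'_Block 1 − d'_Block 2 = 1.795 − 1.005 = 0.790
Block 1 has the higher sensitivity.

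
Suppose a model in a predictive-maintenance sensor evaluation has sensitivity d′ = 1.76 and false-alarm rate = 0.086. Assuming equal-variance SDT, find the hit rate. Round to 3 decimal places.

hit rate = 0.653

z(false-alarm rate) = z(0.086) = -1.3658
z(H) = z(FA) + d' = -1.3658 + 1.76 = 0.3942
hit rate = Φ(0.3942) = 0.6533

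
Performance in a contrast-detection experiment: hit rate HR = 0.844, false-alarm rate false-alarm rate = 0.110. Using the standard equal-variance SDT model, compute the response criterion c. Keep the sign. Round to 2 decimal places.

c = 0.11

z(0.844) = 1.0110, z(0.110) = -1.2265
c = −½·[z(H) + z(FA)] = −0.5 × (1.0110 + (-1.2265)) = 0.10775
c > 0: the observer has a conservative response bias.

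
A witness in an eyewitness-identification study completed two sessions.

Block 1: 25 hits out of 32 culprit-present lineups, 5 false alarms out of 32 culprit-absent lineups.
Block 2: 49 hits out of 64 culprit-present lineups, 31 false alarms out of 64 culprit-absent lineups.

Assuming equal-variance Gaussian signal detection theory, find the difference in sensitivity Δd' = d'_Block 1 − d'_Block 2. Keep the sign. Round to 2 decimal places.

Δd' = 1.02

Block 1: z(0.7812) = 0.776, z(0.1562) = -1.010, d' = 1.786
Block 2: z(0.7656) = 0.724, z(0.4844) = -0.039, d' = 0.763
Δd' = d'_Block 1 − d'_Block 2 = 1.786 − 0.763 = 1.023
Block 1 has the higher sensitivity.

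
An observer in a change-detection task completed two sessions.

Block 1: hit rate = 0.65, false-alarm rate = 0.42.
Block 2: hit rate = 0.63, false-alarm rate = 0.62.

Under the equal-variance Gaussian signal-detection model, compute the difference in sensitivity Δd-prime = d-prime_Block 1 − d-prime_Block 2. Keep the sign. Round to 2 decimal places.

Δd-prime = 0.56

Block 1: z(0.65) = 0.385, z(0.42) = -0.202, d' = 0.587
Block 2: z(0.63) = 0.332, z(0.62) = 0.305, d' = 0.027
Δd' = d'_Block 1 − d'_Block 2 = 0.587 − 0.027 = 0.560
Block 1 has the higher sensitivity.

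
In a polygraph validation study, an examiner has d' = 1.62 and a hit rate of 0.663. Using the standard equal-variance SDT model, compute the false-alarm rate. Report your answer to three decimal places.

false-alarm rate = 0.115

z(hit rate) = z(0.663) = 0.4207
z(FA) = z(H) − d' = 0.4207 − 1.62 = -1.1993
false-alarm rate = Φ(-1.1993) = 0.1152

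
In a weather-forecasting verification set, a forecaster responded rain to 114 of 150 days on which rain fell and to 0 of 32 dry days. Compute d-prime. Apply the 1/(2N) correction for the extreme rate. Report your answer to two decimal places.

d-prime = 2.86

The false-alarm rate is 0/32 = 0, so apply the 1/(2N) correction: FA → 1/(2·32) = 0.01562.
z(H) = z(0.76000) = 0.706
z(FA) = z(0.01562) = -2.154
d' = 0.706 − (-2.154) = 2.860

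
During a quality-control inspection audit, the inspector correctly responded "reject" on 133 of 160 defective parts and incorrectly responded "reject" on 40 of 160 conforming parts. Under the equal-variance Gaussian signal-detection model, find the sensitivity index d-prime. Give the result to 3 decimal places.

d-prime = 1.634

H = 133/160 = 0.8313
FA = 40/160 = 0.2500
Φ⁻¹(H) = Φ⁻¹(0.8313) = 0.9593
Φ⁻¹(FA) = Φ⁻¹(0.2500) = -0.6745
d' = z(H) − z(FA) = 0.9593 − (-0.6745) = 1.6338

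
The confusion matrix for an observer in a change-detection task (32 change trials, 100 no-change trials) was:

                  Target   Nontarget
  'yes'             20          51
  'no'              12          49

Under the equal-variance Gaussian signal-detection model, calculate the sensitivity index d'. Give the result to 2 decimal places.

H = 20/32 = 0.6250
FA = 51/100 = 0.5100
z(0.6250) = 0.319, z(0.5100) = 0.025
d' = z(H) − z(FA) = 0.319 − 0.025 = 0.294

d' = 0.29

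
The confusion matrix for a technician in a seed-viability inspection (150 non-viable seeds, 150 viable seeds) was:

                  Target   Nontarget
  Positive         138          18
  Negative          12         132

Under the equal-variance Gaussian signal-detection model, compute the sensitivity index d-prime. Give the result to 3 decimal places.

H = 138/150 = 0.9200
FA = 18/150 = 0.1200
z(H) = z(0.9200) = 1.4051
z(FA) = z(0.1200) = -1.1750
d' = z(H) − z(FA) = 1.4051 − (-1.1750) = 2.5801

d-prime = 2.580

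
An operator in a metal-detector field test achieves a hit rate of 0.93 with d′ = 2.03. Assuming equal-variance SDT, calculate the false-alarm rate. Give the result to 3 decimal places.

false-alarm rate = 0.290

z(hit rate) = z(0.93) = 1.4758
z(FA) = z(H) − d' = 1.4758 − 2.03 = -0.5542
false-alarm rate = Φ(-0.5542) = 0.2897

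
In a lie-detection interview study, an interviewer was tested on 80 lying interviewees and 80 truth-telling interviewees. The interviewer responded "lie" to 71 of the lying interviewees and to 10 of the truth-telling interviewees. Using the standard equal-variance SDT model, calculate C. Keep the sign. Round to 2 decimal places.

C = -0.03

H = 71/80 = 0.8875
FA = 10/80 = 0.1250
z(0.8875) = 1.2133, z(0.1250) = -1.1503
c = −½·[z(H) + z(FA)] = −0.5 × (1.2133 + (-1.1503)) = -0.0315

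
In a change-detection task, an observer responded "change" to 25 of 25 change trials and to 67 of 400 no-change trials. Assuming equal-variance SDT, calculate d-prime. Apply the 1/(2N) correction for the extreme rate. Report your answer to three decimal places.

The hit rate is 25/25 = 1, so apply the 1/(2N) correction: H → 1 − 1/(2·25) = 0.98000.
z(H) = z(0.98000) = 2.0537
z(FA) = z(0.16750) = -0.9641
d' = 2.0537 − (-0.9641) = 3.0178

d-prime = 3.018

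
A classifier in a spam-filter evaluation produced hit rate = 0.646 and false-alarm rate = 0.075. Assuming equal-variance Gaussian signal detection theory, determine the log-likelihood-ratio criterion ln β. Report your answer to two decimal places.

ln β = 0.97

z(H) = z(0.646) = 0.375
z(FA) = z(0.075) = -1.440
ln β = −½·[z(H)² − z(FA)²] = −0.5 × (0.141 − 2.074) = 0.9665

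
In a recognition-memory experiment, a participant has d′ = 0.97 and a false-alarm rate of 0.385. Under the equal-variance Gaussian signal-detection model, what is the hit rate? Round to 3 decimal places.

z(false-alarm rate) = z(0.385) = -0.2924
z(H) = z(FA) + d' = -0.2924 + 0.97 = 0.6776
hit rate = Φ(0.6776) = 0.7510

hit rate = 0.751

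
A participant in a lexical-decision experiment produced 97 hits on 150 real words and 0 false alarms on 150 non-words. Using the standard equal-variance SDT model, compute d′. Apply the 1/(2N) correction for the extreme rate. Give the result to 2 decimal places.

The false-alarm rate is 0/150 = 0, so apply the 1/(2N) correction: FA → 1/(2·150) = 0.00333.
z(H) = z(0.64667) = 0.376
z(FA) = z(0.00333) = -2.713
d' = 0.376 − (-2.713) = 3.089

d′ = 3.09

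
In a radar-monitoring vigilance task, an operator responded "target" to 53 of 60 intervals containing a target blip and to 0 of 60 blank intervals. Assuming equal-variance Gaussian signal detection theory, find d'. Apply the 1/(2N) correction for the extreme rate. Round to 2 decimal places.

The false-alarm rate is 0/60 = 0, so apply the 1/(2N) correction: FA → 1/(2·60) = 0.00833.
z(H) = z(0.88333) = 1.192
z(FA) = z(0.00833) = -2.394
d' = 1.192 − (-2.394) = 3.586

d' = 3.59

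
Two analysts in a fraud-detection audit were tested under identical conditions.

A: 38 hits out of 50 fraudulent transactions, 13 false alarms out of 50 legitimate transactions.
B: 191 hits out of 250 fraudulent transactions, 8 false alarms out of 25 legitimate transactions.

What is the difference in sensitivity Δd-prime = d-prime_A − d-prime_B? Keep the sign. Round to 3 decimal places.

A: z(0.7600) = 0.7063, z(0.2600) = -0.6433, d' = 1.3496
B: z(0.7640) = 0.7192, z(0.3200) = -0.4677, d' = 1.1869
Δd' = d'_A − d'_B = 1.3496 − 1.1869 = 0.1627
A has the higher sensitivity.

Δd-prime = 0.163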